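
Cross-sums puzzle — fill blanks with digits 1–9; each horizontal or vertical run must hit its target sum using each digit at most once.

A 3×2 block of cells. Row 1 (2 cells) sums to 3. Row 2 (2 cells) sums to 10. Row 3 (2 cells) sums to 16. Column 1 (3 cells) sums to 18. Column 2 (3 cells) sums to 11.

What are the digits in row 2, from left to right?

3 in 2 cells must be {1,2}; 16 in 2 cells must be {7,9}.
The 16 across and the 11 down share only 7, so (3,2) = 7.
Given what's placed, (1,2) must be 1 to fit the 3 across and 11 down.
(2,2) = 11 − 8 = 3 completes the 11 down.
(3,1) = 16 − 7 = 9 completes the 16 across.
(1,1) = 3 − 1 = 2 completes the 3 across.
(2,1) = 10 − 3 = 7 completes the 10 across.

7 3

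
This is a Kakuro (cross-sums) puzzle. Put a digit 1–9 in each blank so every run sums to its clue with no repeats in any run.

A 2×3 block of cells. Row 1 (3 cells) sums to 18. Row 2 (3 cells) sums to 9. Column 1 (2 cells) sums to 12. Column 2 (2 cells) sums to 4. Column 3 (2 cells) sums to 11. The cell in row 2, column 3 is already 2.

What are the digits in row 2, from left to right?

4 3 2

4 in 2 cells must be {1,3}.
(1,3) = 11 − 2 = 9 completes the 11 down.
No cell is forced outright now. (1,2) can only be 1 or 3 (the digits allowed by both its 18 across and its 4 down). If (1,2) = 3: then (1,1) would have to be in {6} for the 18 across but in {3,4,5,7,8,9} for the 12 down — contradiction. So (1,2) = 1.
(1,1) = 18 − 10 = 8 completes the 18 across.
(2,1) = 12 − 8 = 4 completes the 12 down.
(2,2) = 9 − 6 = 3 completes the 9 across.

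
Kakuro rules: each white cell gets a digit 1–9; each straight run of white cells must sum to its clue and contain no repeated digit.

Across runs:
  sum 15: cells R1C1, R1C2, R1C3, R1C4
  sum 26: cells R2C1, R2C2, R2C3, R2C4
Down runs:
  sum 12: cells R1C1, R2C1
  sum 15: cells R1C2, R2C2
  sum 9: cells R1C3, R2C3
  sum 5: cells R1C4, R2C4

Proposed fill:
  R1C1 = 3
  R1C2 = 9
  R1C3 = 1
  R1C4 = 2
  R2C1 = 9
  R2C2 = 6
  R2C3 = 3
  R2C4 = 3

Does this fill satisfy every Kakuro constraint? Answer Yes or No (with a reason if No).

No — the down run R1C3–R2C3 sums to 4, not 9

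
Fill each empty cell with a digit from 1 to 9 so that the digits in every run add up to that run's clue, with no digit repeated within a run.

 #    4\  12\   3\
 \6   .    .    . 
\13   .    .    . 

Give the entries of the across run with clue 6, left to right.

1, 3, 2

6 in 3 cells must be {1,2,3}; 4 in 2 cells must be {1,3}; 3 in 2 cells must be {1,2}.
The 6 across and the 12 down share only 3, so R1C2 = 3.
R2C2 = 12 − 3 = 9 completes the 12 down.
Given what's placed, R2C3 must be 1 to fit the 13 across and 3 down.
R1C1 = 1: the only remaining digit allowed by both the 6 across and the 4 down.
R1C3 = 6 − 4 = 2 completes the 6 across.
R2C1 = 13 − 10 = 3 completes the 13 across.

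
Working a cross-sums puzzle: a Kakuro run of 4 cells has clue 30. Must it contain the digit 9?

Yes

The only way to make 30 from 4 distinct digits is {6,7,8,9}, which contains 9.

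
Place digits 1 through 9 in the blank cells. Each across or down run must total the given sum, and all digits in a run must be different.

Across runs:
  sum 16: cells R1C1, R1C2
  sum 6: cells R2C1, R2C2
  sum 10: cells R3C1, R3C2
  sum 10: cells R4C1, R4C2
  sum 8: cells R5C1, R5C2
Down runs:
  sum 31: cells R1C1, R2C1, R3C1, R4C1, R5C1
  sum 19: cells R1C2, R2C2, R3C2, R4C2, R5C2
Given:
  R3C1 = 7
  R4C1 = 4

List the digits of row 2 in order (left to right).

16 in 2 cells must be {7,9}.
Given what's placed, R1C1 must be 9 to fit the 16 across and 31 down.
R1C2 = 16 − 9 = 7 completes the 16 across.
R2C1 = 5: the only remaining digit allowed by both the 6 across and the 31 down.
R2C2 = 6 − 5 = 1 completes the 6 across.

5 1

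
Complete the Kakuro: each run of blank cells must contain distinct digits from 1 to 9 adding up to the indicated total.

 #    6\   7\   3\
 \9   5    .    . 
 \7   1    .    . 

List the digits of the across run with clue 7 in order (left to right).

7 in 3 cells must be {1,2,4}; 3 in 2 cells must be {1,2}.
Given what's placed, R1C3 must be 1 to fit the 9 across and 3 down.
R2C3 = 3 − 1 = 2 completes the 3 down.
R1C2 = 9 − 6 = 3 completes the 9 across.
R2C2 = 7 − 3 = 4 completes the 7 across.

1 4 2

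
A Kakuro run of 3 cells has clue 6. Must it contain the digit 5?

No

The only way to make 6 from 3 distinct digits is {1,2,3}, which does not contain 5.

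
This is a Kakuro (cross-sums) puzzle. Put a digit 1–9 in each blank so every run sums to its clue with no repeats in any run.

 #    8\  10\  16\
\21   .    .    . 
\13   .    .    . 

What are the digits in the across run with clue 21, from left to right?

5 9 7

16 in 2 cells must be {7,9}.
Nothing is forced directly, so branch on R1C1, whose candidates are 5 or 6 or 7. If R1C1 = 6: that forces R1C3 = 7, R2C1 = 2, after which R2C3 would have to be in {3,4,5,6,7,8} for the 13 across but in {9} for the 16 down — contradiction. If R1C1 = 7: that forces R1C3 = 9, R2C1 = 1, R2C3 = 7, after which R1C2 would have to be in {5} for the 21 across but in {1,2,3,4,6,7,8,9} for the 10 down — contradiction. So R1C1 = 5.
R2C1 = 8 − 5 = 3 completes the 8 down.
Given what's placed, R2C3 must be 9 to fit the 13 across and 16 down.
R1C3 = 16 − 9 = 7 completes the 16 down.
R2C2 = 13 − 12 = 1 completes the 13 across.
R1C2 = 21 − 12 = 9 completes the 21 across.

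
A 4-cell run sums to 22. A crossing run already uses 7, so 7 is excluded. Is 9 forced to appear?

Counterexample: {3,5,6,8} sums to 22 under that restriction without using 9.

No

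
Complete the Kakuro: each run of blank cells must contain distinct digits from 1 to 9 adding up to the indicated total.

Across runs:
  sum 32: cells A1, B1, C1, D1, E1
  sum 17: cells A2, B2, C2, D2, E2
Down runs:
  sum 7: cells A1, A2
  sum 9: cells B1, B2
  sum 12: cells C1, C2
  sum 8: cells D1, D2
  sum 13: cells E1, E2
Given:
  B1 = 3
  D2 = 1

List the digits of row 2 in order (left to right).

2 6 3 1 5

A1 = 5: the only remaining digit allowed by both the 32 across and the 7 down.
D1 = 8 − 1 = 7 completes the 8 down.
A2 = 7 − 5 = 2 completes the 7 down.
B2 = 9 − 3 = 6 completes the 9 down.
E2 = 5: the only remaining digit allowed by both the 17 across and the 13 down.
E1 = 13 − 5 = 8 completes the 13 down.
C2 = 17 − 14 = 3 completes the 17 across.
C1 = 32 − 23 = 9 completes the 32 across.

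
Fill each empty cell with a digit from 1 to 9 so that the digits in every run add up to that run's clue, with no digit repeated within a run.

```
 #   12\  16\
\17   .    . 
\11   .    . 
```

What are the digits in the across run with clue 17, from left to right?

8 9

17 in 2 cells must be {8,9}; 16 in 2 cells must be {7,9}.
The 17 across and the 16 down share only 9, so R1C2 = 9.
R2C2 = 16 − 9 = 7 completes the 16 down.
R1C1 = 17 − 9 = 8 completes the 17 across.
R2C1 = 11 − 7 = 4 completes the 11 across.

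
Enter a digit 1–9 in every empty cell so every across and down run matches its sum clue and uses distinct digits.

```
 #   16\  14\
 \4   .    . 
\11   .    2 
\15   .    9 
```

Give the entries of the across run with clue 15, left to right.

4 in 2 cells must be {1,3}.
R1C2 = 14 − 11 = 3 completes the 14 down.
R2C1 = 11 − 2 = 9 completes the 11 across.
R3C1 = 15 − 9 = 6 completes the 15 across.
R1C1 = 4 − 3 = 1 completes the 4 across.

6 9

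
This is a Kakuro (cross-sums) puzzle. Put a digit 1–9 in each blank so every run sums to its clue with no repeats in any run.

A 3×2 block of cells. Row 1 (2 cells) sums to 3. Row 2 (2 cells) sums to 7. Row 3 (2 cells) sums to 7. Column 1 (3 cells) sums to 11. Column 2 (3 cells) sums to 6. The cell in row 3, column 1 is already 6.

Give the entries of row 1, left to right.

1 2

3 in 2 cells must be {1,2}; 6 in 3 cells must be {1,2,3}.
(3,2) = 7 − 6 = 1 completes the 7 across.
(1,2) = 2: the only remaining digit allowed by both the 3 across and the 6 down.
(2,2) = 6 − 3 = 3 completes the 6 down.
(1,1) = 3 − 2 = 1 completes the 3 across.
(2,1) = 7 − 3 = 4 completes the 7 across.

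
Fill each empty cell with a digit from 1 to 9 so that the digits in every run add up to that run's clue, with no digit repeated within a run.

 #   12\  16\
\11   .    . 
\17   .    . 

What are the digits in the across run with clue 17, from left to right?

17 in 2 cells must be {8,9}; 16 in 2 cells must be {7,9}.
The 17 across and the 16 down share only 9, so R2C2 = 9.
R1C2 = 16 − 9 = 7 completes the 16 down.
R2C1 = 17 − 9 = 8 completes the 17 across.
R1C1 = 11 − 7 = 4 completes the 11 across.

8 9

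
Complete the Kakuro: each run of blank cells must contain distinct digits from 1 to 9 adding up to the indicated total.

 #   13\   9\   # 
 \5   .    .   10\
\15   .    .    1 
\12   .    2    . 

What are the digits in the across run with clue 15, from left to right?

8 6 1

R2C2 = 6: the only remaining digit allowed by both the 15 across and the 9 down.
R3C3 = 10 − 1 = 9 completes the 10 down.
R1C2 = 9 − 8 = 1 completes the 9 down.
R2C1 = 15 − 7 = 8 completes the 15 across.
R3C1 = 12 − 11 = 1 completes the 12 across.
R1C1 = 5 − 1 = 4 completes the 5 across.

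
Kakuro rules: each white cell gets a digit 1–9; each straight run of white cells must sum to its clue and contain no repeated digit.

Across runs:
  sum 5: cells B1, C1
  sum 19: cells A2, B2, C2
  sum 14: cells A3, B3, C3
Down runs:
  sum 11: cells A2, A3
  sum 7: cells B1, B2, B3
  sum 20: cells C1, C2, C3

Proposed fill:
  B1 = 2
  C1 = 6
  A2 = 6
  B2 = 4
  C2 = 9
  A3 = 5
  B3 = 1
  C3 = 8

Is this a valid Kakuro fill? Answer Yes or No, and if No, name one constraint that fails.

No — the across run B1–C1 sums to 8, not 5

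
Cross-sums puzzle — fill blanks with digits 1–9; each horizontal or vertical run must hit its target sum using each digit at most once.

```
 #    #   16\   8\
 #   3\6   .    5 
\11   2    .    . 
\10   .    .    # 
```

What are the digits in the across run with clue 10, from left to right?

1 9

3 in 2 cells must be {1,2}.
R1C2 = 6 − 5 = 1 completes the 6 across.
R2C3 = 8 − 5 = 3 completes the 8 down.
R3C1 = 3 − 2 = 1 completes the 3 down.
R3C2 = 10 − 1 = 9 completes the 10 across.
R2C2 = 11 − 5 = 6 completes the 11 across.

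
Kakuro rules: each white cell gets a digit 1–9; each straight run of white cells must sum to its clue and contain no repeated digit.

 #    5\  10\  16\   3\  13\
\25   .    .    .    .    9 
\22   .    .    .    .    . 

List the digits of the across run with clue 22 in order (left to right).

2 6 9 1 4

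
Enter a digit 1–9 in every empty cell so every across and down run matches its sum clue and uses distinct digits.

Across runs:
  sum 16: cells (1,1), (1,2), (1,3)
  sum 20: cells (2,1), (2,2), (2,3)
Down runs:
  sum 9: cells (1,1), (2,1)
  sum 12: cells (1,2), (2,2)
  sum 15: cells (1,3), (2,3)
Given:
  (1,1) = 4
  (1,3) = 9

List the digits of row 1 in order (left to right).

(1,2) = 16 − 13 = 3 completes the 16 across.
(2,1) = 9 − 4 = 5 completes the 9 down.
(2,2) = 12 − 3 = 9 completes the 12 down.
(2,3) = 20 − 14 = 6 completes the 20 across.

4 3 9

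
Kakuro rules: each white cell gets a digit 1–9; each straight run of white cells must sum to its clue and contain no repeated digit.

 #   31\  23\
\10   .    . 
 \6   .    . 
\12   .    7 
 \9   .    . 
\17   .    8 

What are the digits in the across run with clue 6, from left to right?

2 4

17 in 2 cells must be {8,9}.
R3C1 = 12 − 7 = 5 completes the 12 across.
R5C1 = 17 − 8 = 9 completes the 17 across.
Nothing is forced directly, so branch on R2C1, whose candidates are 2 or 4. If R2C1 = 4: that forces R2C2 = 2, R1C2 = 1, R4C2 = 5, after which R1C1 would have to be in {9} for the 10 across but in {6,7} for the 31 down — contradiction. So R2C1 = 2.
R2C2 = 6 − 2 = 4 completes the 6 across.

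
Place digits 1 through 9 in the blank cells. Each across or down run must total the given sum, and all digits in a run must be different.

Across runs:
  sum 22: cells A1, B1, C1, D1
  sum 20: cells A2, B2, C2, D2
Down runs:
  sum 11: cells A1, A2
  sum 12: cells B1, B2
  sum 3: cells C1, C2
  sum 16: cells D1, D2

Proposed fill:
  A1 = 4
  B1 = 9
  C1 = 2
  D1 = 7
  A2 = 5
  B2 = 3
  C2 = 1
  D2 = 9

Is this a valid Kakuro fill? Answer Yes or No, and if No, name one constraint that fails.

No — the down run A1–A2 sums to 9, not 11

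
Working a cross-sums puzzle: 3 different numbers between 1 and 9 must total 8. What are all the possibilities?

{1,2,5}; {1,3,4}

3 distinct digits from 1–9 sum between 6 and 24.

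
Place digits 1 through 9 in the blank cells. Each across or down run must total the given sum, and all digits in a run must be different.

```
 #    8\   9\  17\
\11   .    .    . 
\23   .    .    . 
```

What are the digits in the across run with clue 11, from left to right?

23 in 3 cells must be {6,8,9}; 17 in 2 cells must be {8,9}.
The 11 across and the 17 down share only 8, so R1C3 = 8.
The 23 across and the 8 down share only 6, so R2C1 = 6.
R2C2 = 8: the only remaining digit allowed by both the 23 across and the 9 down.
R2C3 = 23 − 14 = 9 completes the 23 across.
R1C1 = 8 − 6 = 2 completes the 8 down.
R1C2 = 11 − 10 = 1 completes the 11 across.

2, 1, 8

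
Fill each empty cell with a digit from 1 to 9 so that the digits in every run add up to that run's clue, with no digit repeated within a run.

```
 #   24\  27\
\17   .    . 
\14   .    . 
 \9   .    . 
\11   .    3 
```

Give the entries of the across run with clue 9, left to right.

2 7

17 in 2 cells must be {8,9}.
R4C1 = 11 − 3 = 8 completes the 11 across.
R1C1 = 9: the only remaining digit allowed by both the 17 across and the 24 down.
R1C2 = 17 − 9 = 8 completes the 17 across.
Given what's placed, R2C2 must be 9 to fit the 14 across and 27 down.
R3C2 = 27 − 20 = 7 completes the 27 down.
R2C1 = 14 − 9 = 5 completes the 14 across.
R3C1 = 9 − 7 = 2 completes the 9 across.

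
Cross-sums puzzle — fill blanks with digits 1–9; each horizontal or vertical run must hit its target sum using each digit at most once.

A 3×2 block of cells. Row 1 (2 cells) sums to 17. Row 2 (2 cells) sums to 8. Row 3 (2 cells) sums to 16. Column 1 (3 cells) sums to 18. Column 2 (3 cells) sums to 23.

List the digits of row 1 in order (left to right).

17 in 2 cells must be {8,9}; 16 in 2 cells must be {7,9}; 23 in 3 cells must be {6,8,9}.
The 8 across and the 23 down share only 6, so (2,2) = 6.
Given what's placed, (3,2) must be 9 to fit the 16 across and 23 down.
(1,2) = 23 − 15 = 8 completes the 23 down.
(2,1) = 8 − 6 = 2 completes the 8 across.
(3,1) = 16 − 9 = 7 completes the 16 across.
(1,1) = 17 − 8 = 9 completes the 17 across.

9 8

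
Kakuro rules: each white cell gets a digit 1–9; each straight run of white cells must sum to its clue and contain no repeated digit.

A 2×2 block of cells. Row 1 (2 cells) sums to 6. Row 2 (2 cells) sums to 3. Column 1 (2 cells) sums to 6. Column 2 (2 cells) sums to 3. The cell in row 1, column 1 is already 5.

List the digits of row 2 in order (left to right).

1 2

3 in 2 cells must be {1,2}.
(1,2) = 6 − 5 = 1 completes the 6 across.
(2,1) = 6 − 5 = 1 completes the 6 down.
(2,2) = 3 − 1 = 2 completes the 3 across.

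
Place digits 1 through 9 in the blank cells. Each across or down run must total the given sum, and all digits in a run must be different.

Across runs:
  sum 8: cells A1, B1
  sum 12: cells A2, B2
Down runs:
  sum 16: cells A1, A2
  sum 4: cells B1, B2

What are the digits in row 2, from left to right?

16 in 2 cells must be {7,9}; 4 in 2 cells must be {1,3}.
The 8 across and the 16 down share only 7, so A1 = 7.
B1 = 8 − 7 = 1 completes the 8 across.
A2 = 16 − 7 = 9 completes the 16 down.
B2 = 12 − 9 = 3 completes the 12 across.

9 3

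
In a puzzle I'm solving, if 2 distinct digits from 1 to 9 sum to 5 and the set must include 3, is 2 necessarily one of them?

Yes

The only way to make 5 from 2 distinct digits under that restriction is {2,3}, which contains 2.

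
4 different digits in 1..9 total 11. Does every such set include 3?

Yes

The only way to make 11 from 4 distinct digits is {1,2,3,5}, which contains 3.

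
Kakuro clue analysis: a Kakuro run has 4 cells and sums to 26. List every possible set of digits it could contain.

{2,7,8,9}; {3,6,8,9}; {4,5,8,9}; {4,6,7,9}; {5,6,7,8}

4 distinct digits from 1–9 sum between 10 and 30.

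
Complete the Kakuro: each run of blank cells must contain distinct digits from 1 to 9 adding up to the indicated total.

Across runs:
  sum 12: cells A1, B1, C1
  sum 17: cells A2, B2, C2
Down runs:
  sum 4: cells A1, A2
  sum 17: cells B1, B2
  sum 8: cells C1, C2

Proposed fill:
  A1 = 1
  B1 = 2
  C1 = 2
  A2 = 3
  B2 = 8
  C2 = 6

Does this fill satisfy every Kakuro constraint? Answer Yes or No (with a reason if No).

No — the across run A1–C1 sums to 5, not 12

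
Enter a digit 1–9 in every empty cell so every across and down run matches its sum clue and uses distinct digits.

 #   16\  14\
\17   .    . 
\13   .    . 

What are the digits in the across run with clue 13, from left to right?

17 in 2 cells must be {8,9}; 16 in 2 cells must be {7,9}.
The 17 across and the 16 down share only 9, so R1C1 = 9.
R1C2 = 17 − 9 = 8 completes the 17 across.
R2C1 = 16 − 9 = 7 completes the 16 down.
R2C2 = 13 − 7 = 6 completes the 13 across.

7, 6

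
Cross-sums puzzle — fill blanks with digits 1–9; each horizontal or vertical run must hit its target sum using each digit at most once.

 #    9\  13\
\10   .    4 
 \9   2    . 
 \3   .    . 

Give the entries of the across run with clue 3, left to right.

3 in 2 cells must be {1,2}.
R1C1 = 10 − 4 = 6 completes the 10 across.
R2C2 = 9 − 2 = 7 completes the 9 across.
R3C1 = 9 − 8 = 1 completes the 9 down.
R3C2 = 3 − 1 = 2 completes the 3 across.

1 2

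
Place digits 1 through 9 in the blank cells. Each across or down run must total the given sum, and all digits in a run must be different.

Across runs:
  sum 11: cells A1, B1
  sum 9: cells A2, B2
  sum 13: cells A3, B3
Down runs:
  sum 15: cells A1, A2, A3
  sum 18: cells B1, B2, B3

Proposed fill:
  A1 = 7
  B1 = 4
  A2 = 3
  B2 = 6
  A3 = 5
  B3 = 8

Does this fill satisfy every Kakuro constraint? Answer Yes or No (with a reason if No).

Across: 7+4=11; 3+6=9; 5+8=13. Down: 7+3+5=15; 4+6+8=18. No digit repeats within any run.

Yes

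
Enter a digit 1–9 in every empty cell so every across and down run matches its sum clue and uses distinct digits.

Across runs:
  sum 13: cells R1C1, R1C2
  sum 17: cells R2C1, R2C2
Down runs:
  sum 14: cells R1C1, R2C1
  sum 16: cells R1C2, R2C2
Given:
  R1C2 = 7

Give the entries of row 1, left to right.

6 7

17 in 2 cells must be {8,9}; 16 in 2 cells must be {7,9}.
R1C1 = 13 − 7 = 6 completes the 13 across.
R2C1 = 14 − 6 = 8 completes the 14 down.
R2C2 = 17 − 8 = 9 completes the 17 across.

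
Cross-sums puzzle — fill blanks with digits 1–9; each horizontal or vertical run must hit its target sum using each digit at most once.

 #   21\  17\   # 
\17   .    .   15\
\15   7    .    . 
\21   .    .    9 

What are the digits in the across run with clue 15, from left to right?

7 2 6

17 in 2 cells must be {8,9}.
R2C3 = 15 − 9 = 6 completes the 15 down.
R2C2 = 15 − 13 = 2 completes the 15 across.
No cell is forced outright now. R3C1 can only be 5 or 8 (the digits allowed by both its 21 across and its 21 down). If R3C1 = 8: then R1C1 would have to be in {8,9} for the 17 across but in {6} for the 21 down — contradiction. So R3C1 = 5.
R1C1 = 21 − 12 = 9 completes the 21 down.
R1C2 = 17 − 9 = 8 completes the 17 across.
R3C2 = 21 − 14 = 7 completes the 21 across.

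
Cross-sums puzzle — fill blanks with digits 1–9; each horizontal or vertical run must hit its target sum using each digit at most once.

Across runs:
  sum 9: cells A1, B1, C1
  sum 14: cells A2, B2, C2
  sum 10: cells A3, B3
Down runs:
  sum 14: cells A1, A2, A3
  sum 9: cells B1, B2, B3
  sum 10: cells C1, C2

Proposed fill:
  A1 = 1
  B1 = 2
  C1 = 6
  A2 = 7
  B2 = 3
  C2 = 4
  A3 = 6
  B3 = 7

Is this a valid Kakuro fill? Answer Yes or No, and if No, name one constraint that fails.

No — the down run B1–B3 sums to 12, not 9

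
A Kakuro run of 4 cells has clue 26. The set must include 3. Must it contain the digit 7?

The only way to make 26 from 4 distinct digits under that restriction is {3,6,8,9}, which does not contain 7.

No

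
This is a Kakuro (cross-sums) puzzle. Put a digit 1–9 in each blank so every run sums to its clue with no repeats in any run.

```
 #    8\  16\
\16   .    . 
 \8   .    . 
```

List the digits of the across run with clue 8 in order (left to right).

16 in 2 cells must be {7,9}.
The 16 across and the 8 down share only 7, so R1C1 = 7.
R1C2 = 16 − 7 = 9 completes the 16 across.
R2C1 = 8 − 7 = 1 completes the 8 down.
R2C2 = 8 − 1 = 7 completes the 8 across.

1, 7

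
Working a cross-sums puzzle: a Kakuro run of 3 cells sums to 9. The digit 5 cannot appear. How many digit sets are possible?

2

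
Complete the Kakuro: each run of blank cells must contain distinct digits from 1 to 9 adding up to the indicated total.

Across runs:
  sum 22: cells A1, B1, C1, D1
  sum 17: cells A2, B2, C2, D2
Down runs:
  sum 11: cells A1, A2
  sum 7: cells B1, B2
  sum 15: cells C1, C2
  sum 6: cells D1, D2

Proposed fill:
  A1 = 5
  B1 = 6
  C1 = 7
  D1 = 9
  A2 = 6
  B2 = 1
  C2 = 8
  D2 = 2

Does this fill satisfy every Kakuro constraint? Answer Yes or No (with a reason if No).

No — the across run A1–D1 sums to 27, not 22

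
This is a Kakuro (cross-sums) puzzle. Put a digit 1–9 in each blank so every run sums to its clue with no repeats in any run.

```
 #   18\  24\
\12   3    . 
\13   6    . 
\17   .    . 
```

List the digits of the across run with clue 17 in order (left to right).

9 8

17 in 2 cells must be {8,9}; 24 in 3 cells must be {7,8,9}.
R1C2 = 12 − 3 = 9 completes the 12 across.
R2C2 = 13 − 6 = 7 completes the 13 across.
R3C1 = 18 − 9 = 9 completes the 18 down.
R3C2 = 17 − 9 = 8 completes the 17 across.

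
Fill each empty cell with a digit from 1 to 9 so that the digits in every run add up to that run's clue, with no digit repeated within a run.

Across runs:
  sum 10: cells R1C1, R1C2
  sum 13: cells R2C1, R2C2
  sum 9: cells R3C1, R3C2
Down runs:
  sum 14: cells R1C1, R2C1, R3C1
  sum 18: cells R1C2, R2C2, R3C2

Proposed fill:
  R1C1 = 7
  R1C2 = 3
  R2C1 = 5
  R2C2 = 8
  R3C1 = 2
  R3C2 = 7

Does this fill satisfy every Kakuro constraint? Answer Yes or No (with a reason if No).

Across: 7+3=10; 5+8=13; 2+7=9. Down: 7+5+2=14; 3+8+7=18. No digit repeats within any run.

Yes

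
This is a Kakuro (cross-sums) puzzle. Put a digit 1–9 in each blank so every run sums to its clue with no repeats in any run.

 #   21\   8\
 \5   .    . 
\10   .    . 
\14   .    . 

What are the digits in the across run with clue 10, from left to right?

8 2

The 5 across and the 21 down share only 4, so R1C1 = 4.
R1C2 = 5 − 4 = 1 completes the 5 across.
Given what's placed, R3C2 must be 5 to fit the 14 across and 8 down.
R2C2 = 8 − 6 = 2 completes the 8 down.
R3C1 = 14 − 5 = 9 completes the 14 across.
R2C1 = 10 − 2 = 8 completes the 10 across.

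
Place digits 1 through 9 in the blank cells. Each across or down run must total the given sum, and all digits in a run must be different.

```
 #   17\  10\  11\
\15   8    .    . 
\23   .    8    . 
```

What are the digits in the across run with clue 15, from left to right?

23 in 3 cells must be {6,8,9}; 17 in 2 cells must be {8,9}.
R1C2 = 10 − 8 = 2 completes the 10 down.
R1C3 = 15 − 10 = 5 completes the 15 across.
R2C1 = 17 − 8 = 9 completes the 17 down.
R2C3 = 23 − 17 = 6 completes the 23 across.

8, 2, 5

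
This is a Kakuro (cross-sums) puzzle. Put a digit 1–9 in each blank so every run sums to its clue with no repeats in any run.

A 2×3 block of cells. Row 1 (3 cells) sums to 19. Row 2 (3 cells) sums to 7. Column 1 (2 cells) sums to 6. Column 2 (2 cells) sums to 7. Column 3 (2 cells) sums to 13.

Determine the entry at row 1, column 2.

6

7 in 3 cells must be {1,2,4}.
The 7 across and the 13 down share only 4, so (2,3) = 4.
(1,3) = 13 − 4 = 9 completes the 13 down.
Nothing is forced directly, so branch on (1,1), whose candidates are 2 or 4. If (1,1) = 2: then (1,2) would have to be in {8} for the 19 across but in {1,2,3,4,5,6} for the 7 down — contradiction. So (1,1) = 4.
(1,2) = 19 − 13 = 6 completes the 19 across.
(2,1) = 6 − 4 = 2 completes the 6 down.
(2,2) = 7 − 6 = 1 completes the 7 across.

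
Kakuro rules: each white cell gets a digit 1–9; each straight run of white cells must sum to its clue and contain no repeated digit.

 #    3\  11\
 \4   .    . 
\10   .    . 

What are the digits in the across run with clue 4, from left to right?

1 3

4 in 2 cells must be {1,3}; 3 in 2 cells must be {1,2}.
The 4 across and the 3 down share only 1, so R1C1 = 1.
R1C2 = 4 − 1 = 3 completes the 4 across.
R2C1 = 3 − 1 = 2 completes the 3 down.
R2C2 = 10 − 2 = 8 completes the 10 across.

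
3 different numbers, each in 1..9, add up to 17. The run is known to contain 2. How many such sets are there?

2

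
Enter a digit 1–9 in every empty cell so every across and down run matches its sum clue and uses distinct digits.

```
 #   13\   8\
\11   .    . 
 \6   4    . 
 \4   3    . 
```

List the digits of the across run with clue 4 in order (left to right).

4 in 2 cells must be {1,3}.
R1C1 = 13 − 7 = 6 completes the 13 down.
R1C2 = 11 − 6 = 5 completes the 11 across.
R2C2 = 6 − 4 = 2 completes the 6 across.
R3C2 = 4 − 3 = 1 completes the 4 across.

3 1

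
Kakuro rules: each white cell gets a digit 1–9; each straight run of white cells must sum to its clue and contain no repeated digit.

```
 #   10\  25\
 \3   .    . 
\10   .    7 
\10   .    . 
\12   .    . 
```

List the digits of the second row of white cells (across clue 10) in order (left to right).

3 in 2 cells must be {1,2}; 10 in 4 cells must be {1,2,3,4}.
Given what's placed, R1C2 must be 1 to fit the 3 across and 25 down.
R2C1 = 10 − 7 = 3 completes the 10 across.
Given what's placed, R4C1 must be 4 to fit the 12 across and 10 down.
R4C2 = 12 − 4 = 8 completes the 12 across.
R1C1 = 3 − 1 = 2 completes the 3 across.
R3C1 = 10 − 9 = 1 completes the 10 down.
R3C2 = 10 − 1 = 9 completes the 10 across.

3, 7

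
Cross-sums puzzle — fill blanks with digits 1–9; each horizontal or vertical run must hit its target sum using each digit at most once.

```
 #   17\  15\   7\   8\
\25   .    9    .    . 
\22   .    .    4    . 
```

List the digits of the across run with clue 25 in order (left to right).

8 9 3 5

17 in 2 cells must be {8,9}.
R1C1 = 8: the only remaining digit allowed by both the 25 across and the 17 down.
R1C3 = 7 − 4 = 3 completes the 7 down.
R1C4 = 25 − 20 = 5 completes the 25 across.
R2C1 = 17 − 8 = 9 completes the 17 down.
R2C2 = 15 − 9 = 6 completes the 15 down.
R2C4 = 22 − 19 = 3 completes the 22 across.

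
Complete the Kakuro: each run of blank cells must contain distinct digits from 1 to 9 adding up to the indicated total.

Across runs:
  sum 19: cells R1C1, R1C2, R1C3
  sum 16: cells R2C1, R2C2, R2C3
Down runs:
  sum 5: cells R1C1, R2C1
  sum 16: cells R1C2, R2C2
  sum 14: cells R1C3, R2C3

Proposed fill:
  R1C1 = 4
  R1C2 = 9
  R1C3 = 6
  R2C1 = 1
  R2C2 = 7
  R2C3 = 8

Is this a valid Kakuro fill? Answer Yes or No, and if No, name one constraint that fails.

Across: 4+9+6=19; 1+7+8=16. Down: 4+1=5; 9+7=16; 6+8=14. No digit repeats within any run.

Yes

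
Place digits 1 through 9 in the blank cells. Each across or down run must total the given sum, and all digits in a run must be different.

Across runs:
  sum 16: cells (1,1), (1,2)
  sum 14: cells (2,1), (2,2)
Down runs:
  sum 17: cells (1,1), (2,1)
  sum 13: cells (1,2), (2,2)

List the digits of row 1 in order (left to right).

9 7

16 in 2 cells must be {7,9}; 17 in 2 cells must be {8,9}.
The 16 across and the 17 down share only 9, so (1,1) = 9.
(1,2) = 16 − 9 = 7 completes the 16 across.
(2,1) = 17 − 9 = 8 completes the 17 down.
(2,2) = 14 − 8 = 6 completes the 14 across.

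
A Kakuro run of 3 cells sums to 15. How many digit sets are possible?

3 distinct digits from 1–9 sum between 6 and 24.

8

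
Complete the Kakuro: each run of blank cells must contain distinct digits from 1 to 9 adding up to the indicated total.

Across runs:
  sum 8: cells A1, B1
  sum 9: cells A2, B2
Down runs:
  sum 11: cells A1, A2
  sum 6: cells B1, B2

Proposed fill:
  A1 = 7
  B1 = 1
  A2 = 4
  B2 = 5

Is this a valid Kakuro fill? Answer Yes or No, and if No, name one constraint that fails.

Across: 7+1=8; 4+5=9. Down: 7+4=11; 1+5=6. No digit repeats within any run.

Yes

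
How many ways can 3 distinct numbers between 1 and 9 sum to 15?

3 distinct digits from 1–9 sum between 6 and 24.

8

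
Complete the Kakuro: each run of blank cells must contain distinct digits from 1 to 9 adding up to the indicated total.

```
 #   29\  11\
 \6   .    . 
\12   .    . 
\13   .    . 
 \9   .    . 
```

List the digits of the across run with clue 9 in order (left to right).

29 in 4 cells must be {5,7,8,9}; 11 in 4 cells must be {1,2,3,5}.
Only 5 fits R1C1 under both its across sum 6 and down sum 29.
R1C2 = 6 − 5 = 1 completes the 6 across.
Given what's placed, R3C2 must be 5 to fit the 13 across and 11 down.
R2C2 = 3: the only remaining digit allowed by both the 12 across and the 11 down.
R3C1 = 13 − 5 = 8 completes the 13 across.
Given what's placed, R4C1 must be 7 to fit the 9 across and 29 down.
R4C2 = 9 − 7 = 2 completes the 9 across.

7 2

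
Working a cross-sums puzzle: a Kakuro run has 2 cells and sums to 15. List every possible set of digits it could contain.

{6,9}; {7,8}

2 distinct digits from 1–9 sum between 3 and 17.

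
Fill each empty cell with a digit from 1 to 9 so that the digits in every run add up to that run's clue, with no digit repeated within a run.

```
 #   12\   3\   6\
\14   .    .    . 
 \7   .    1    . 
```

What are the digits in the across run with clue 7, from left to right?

7 in 3 cells must be {1,2,4}; 3 in 2 cells must be {1,2}.
R1C2 = 3 − 1 = 2 completes the 3 down.
R2C1 = 4: the only remaining digit allowed by both the 7 across and the 12 down.
R2C3 = 7 − 5 = 2 completes the 7 across.
R1C1 = 12 − 4 = 8 completes the 12 down.
R1C3 = 14 − 10 = 4 completes the 14 across.

4, 1, 2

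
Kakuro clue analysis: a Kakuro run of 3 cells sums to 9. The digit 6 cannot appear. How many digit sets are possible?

3 distinct digits from 1–9 sum between 6 and 24.
Dropping sets that contain 6.
Enumerating: {1,3,5}, {2,3,4}.

2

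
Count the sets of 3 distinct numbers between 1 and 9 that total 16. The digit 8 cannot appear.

3 distinct digits from 1–9 sum between 6 and 24.
Dropping sets that contain 8.
Enumerating: {1,6,9}, {2,5,9}, {3,4,9}, {3,6,7}, {4,5,7}.

5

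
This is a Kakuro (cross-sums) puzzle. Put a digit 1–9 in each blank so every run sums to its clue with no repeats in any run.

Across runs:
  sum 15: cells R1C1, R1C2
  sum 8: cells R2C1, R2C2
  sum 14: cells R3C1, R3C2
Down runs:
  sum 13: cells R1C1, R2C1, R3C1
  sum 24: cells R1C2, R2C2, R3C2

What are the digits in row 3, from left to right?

5, 9

24 in 3 cells must be {7,8,9}.
The 8 across and the 24 down share only 7, so R2C2 = 7.
R2C1 = 8 − 7 = 1 completes the 8 across.
Nothing is forced directly, so branch on R1C2, whose candidates are 8 or 9. If R1C2 = 9: then R1C1 would have to be in {6} for the 15 across but in {3,4,5,7,8,9} for the 13 down — contradiction. So R1C2 = 8.
R1C1 = 15 − 8 = 7 completes the 15 across.
R3C1 = 13 − 8 = 5 completes the 13 down.
R3C2 = 14 − 5 = 9 completes the 14 across.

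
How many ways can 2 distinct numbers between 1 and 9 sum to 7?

2 distinct digits from 1–9 sum between 3 and 17.
Enumerating: {1,6}, {2,5}, {3,4}.

3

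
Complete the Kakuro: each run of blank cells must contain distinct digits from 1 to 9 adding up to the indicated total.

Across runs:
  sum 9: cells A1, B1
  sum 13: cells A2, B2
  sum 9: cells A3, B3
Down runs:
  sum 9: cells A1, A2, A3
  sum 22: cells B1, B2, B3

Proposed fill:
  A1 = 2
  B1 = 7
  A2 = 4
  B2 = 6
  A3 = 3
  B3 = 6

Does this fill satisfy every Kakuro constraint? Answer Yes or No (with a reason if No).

No — the across run A2–B2 sums to 10, not 13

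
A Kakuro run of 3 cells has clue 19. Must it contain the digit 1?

No

Counterexample: {2,8,9} sums to 19 without using 1.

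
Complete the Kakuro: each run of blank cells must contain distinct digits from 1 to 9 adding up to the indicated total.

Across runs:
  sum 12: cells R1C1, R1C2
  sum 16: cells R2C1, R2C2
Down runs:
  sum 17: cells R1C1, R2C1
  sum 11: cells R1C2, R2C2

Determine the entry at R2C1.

16 in 2 cells must be {7,9}; 17 in 2 cells must be {8,9}.
The 16 across and the 17 down share only 9, so R2C1 = 9.
R2C2 = 16 − 9 = 7 completes the 16 across.
R1C1 = 17 − 9 = 8 completes the 17 down.
R1C2 = 12 − 8 = 4 completes the 12 across.

9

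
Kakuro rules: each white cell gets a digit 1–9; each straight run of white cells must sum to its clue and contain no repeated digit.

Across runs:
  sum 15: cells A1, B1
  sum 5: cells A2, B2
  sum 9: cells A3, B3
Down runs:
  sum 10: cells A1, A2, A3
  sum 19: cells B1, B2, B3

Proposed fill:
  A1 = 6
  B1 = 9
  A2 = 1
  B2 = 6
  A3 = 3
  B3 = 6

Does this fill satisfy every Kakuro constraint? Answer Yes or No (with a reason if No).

No — the down run B1–B3 sums to 21, not 19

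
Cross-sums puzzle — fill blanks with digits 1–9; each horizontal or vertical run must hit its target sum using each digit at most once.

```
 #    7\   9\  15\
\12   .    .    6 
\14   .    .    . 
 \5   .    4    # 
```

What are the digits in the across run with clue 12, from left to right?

4 2 6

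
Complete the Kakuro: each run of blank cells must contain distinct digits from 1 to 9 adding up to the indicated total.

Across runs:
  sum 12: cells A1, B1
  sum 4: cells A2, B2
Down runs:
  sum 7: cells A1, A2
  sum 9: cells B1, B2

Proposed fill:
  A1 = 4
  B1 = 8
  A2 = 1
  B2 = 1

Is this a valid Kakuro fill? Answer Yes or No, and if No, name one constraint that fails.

No — the down run A1–A2 sums to 5, not 7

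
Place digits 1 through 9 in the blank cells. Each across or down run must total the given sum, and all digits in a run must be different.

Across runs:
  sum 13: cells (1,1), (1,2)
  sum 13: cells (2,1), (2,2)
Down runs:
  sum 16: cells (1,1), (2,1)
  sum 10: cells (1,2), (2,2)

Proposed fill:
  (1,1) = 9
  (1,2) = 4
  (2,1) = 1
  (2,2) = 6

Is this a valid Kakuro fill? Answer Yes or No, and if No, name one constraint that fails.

No — the down run (1,1)–(2,1) sums to 10, not 16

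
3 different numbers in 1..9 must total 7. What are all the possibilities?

3 distinct digits from 1–9 sum between 6 and 24.
Only one set works: {1,2,4}.

{1,2,4}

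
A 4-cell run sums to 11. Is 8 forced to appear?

The only way to make 11 from 4 distinct digits is {1,2,3,5}, which does not contain 8.

No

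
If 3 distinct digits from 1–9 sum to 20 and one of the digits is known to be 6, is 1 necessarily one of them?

No

The only way to make 20 from 3 distinct digits under that restriction is {5,6,9}, which does not contain 1.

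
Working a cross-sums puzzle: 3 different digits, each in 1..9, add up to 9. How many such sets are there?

3

3 distinct digits from 1–9 sum between 6 and 24.
Enumerating: {1,2,6}, {1,3,5}, {2,3,4}.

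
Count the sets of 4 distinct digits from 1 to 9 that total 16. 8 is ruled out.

6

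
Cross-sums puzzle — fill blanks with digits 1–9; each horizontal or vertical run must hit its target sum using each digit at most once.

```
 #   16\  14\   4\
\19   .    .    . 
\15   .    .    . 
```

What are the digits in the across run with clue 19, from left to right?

7, 9, 3

16 in 2 cells must be {7,9}; 4 in 2 cells must be {1,3}.
The 19 across and the 4 down share only 3, so R1C3 = 3.
R2C3 = 4 − 3 = 1 completes the 4 down.
Given what's placed, R1C2 must be 9 to fit the 19 across and 14 down.
R2C1 = 9: the only remaining digit allowed by both the 15 across and the 16 down.
R2C2 = 15 − 10 = 5 completes the 15 across.
R1C1 = 19 − 12 = 7 completes the 19 across.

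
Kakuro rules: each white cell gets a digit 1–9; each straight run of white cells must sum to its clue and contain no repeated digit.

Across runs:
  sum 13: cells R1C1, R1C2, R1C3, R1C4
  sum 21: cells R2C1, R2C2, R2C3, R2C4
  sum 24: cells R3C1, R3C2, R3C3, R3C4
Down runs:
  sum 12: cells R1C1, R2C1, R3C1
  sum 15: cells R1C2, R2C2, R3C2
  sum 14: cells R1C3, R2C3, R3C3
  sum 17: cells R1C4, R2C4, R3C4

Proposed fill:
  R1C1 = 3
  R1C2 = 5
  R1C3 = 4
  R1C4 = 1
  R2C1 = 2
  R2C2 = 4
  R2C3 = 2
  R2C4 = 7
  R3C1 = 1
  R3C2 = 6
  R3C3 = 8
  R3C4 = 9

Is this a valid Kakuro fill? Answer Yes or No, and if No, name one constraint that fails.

No — the down run R1C1–R3C1 sums to 6, not 12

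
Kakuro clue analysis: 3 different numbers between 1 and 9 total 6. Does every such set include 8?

No

The only way to make 6 from 3 distinct digits is {1,2,3}, which does not contain 8.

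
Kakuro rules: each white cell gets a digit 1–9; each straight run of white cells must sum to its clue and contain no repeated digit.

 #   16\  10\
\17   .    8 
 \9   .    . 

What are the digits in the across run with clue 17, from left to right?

9 8

17 in 2 cells must be {8,9}; 16 in 2 cells must be {7,9}.
R1C1 = 17 − 8 = 9 completes the 17 across.
R2C1 = 16 − 9 = 7 completes the 16 down.
R2C2 = 9 − 7 = 2 completes the 9 across.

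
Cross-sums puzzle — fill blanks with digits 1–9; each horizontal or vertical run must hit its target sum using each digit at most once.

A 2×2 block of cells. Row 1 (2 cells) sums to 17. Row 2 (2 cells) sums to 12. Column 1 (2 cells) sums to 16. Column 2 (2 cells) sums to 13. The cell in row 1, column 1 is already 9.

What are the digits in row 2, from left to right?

7, 5

17 in 2 cells must be {8,9}; 16 in 2 cells must be {7,9}.
(1,2) = 17 − 9 = 8 completes the 17 across.
(2,1) = 16 − 9 = 7 completes the 16 down.
(2,2) = 12 − 7 = 5 completes the 12 across.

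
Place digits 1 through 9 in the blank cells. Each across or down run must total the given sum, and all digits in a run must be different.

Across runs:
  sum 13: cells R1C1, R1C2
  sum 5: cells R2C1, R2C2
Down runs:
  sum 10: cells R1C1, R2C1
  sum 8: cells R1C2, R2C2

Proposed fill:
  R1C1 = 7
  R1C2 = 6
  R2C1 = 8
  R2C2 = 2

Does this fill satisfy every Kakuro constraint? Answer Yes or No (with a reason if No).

No — the down run R1C1–R2C1 sums to 15, not 10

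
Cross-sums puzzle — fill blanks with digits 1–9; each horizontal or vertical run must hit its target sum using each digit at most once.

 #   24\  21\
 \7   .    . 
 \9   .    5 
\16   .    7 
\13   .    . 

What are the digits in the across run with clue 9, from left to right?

16 in 2 cells must be {7,9}.
R2C1 = 9 − 5 = 4 completes the 9 across.
R3C1 = 16 − 7 = 9 completes the 16 across.
Nothing is forced directly, so branch on R4C2, whose candidates are 6 or 8. If R4C2 = 6: that forces R1C2 = 3, after which R4C1 would have to be in {7} for the 13 across but in {3,5,6,8} for the 24 down — contradiction. So R4C2 = 8.
R1C2 = 21 − 20 = 1 completes the 21 down.
R4C1 = 13 − 8 = 5 completes the 13 across.
R1C1 = 7 − 1 = 6 completes the 7 across.

4 5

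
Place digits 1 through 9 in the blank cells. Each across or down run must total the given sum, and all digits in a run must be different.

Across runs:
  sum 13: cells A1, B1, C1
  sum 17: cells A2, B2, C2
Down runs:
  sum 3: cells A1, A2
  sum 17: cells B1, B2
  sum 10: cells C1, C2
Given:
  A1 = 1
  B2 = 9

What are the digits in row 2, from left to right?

2 9 6

3 in 2 cells must be {1,2}; 17 in 2 cells must be {8,9}.
B1 = 17 − 9 = 8 completes the 17 down.
C1 = 13 − 9 = 4 completes the 13 across.
A2 = 3 − 1 = 2 completes the 3 down.
C2 = 17 − 11 = 6 completes the 17 across.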